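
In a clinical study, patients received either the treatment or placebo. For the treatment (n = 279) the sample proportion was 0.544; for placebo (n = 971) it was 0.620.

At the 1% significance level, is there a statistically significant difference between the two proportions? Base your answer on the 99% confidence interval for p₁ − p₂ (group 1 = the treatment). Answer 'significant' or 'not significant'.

SE₁ = √(p̂₁(1−p̂₁)/n₁) = √(0.5440·0.4560/279) = 0.02982; SE₂ = √(0.6200·0.3800/971) = 0.01558.
Independent samples: SE of the difference = √(SE₁² + SE₂²) = √(0.0008892324 + 0.0002427364) = 0.03364.
z* for 99% confidence is 2.576, so the margin of error is 2.576 × 0.03364 = 0.08666.
Point estimate p̂₁ − p̂₂ = 0.5440 − 0.6200 = -0.0760.
-0.0760 ± 0.08666 → (-0.16266, 0.01066).
The interval (-0.16266, 0.01066) contains 0, so the difference is not significant.

not significant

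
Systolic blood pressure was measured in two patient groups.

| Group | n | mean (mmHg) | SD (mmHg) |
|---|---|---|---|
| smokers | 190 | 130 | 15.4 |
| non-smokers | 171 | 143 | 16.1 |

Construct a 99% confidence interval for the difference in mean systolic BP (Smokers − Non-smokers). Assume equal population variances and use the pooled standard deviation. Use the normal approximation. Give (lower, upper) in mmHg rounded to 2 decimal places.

(-17.27, -8.73)

s_p = √[((n₁−1)s₁² + (n₂−1)s₂²)/(n₁+n₂−2)] = √[(189·15.4² + 170·16.1²)/359] = 15.7354.
SE = 15.7354·√(1/190 + 1/171) = 1.6587.
With z* = 2.576, margin = 2.576 × 1.6587 = 4.2728.
x̄₁ − x̄₂ = 130 − 143 = -13.0000; interval -13.0000 ± 4.2728 = (-17.27, -8.73).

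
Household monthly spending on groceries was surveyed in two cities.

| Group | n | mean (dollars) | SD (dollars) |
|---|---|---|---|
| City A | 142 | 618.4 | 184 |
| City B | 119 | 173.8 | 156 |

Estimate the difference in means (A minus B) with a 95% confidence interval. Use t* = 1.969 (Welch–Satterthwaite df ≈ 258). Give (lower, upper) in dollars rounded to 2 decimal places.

(403.16, 486.04)

SE₁ = s₁/√n₁ = 184/√142 = 15.4409; SE₂ = 156/√119 = 14.3005.
Independent samples, unequal variances: SE_diff = √(SE₁² + SE₂²) = √(238.42139281 + 204.50430025) = 21.0458.
t* = 1.969, so margin of error = 1.969 × 21.0458 = 41.4392.
Difference in means = 618.4 − 173.8 = 444.6000.
444.6000 ± 41.4392 → (403.16, 486.04).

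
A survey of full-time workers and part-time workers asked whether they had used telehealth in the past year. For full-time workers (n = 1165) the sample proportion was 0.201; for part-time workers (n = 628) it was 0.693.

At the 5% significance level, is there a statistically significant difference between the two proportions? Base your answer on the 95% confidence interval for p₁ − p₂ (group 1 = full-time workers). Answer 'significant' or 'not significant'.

Each SE is √(p̂(1−p̂)/n): √(0.2010·0.7990/1165) = 0.01174 and √(0.6930·0.3070/628) = 0.01841.
SE(p̂₁ − p̂₂) = √(SE₁² + SE₂²) = √(0.0001378276 + 0.0003389281) = 0.02183, since the two samples are independent.
At 95% confidence z* = 1.960; margin = 1.960 × 0.02183 = 0.04279.
The difference is 0.2010 − 0.6930 = -0.4920, so the interval is -0.4920 ± 0.04279 = (-0.53479, -0.44921).
The interval (-0.53479, -0.44921) does not contain 0, so the difference is significant.

significant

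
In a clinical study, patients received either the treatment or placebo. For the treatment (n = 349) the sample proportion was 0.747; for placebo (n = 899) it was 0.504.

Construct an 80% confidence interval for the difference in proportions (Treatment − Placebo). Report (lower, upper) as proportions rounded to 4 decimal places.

SE₁ = √(p̂₁(1−p̂₁)/n₁) = √(0.7470·0.2530/349) = 0.02327; SE₂ = √(0.5040·0.4960/899) = 0.01668.
Independent samples: SE of the difference = √(SE₁² + SE₂²) = √(0.0005414929 + 0.0002782224) = 0.02863.
z* for 80% confidence is 1.282, so the margin of error is 1.282 × 0.02863 = 0.03670.
Point estimate p̂₁ − p̂₂ = 0.7470 − 0.5040 = 0.2430.
0.2430 ± 0.03670 → (0.2063, 0.2797).

(0.2063, 0.2797)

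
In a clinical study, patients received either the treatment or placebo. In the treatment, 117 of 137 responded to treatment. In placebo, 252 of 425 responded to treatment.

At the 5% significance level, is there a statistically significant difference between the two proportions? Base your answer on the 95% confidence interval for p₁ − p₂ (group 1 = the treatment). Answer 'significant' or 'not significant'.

significant

p̂₁ = 117/137 = 0.8540 and p̂₂ = 252/425 = 0.5929.
SE₁ = √(p̂₁(1−p̂₁)/n₁) = √(0.8540·0.1460/137) = 0.03017; SE₂ = √(0.5929·0.4071/425) = 0.02383.
Independent samples: SE of the difference = √(SE₁² + SE₂²) = √(0.0009102289 + 0.0005678689) = 0.03845.
z* for 95% confidence is 1.960, so the margin of error is 1.960 × 0.03845 = 0.07536.
Point estimate p̂₁ − p̂₂ = 0.8540 − 0.5929 = 0.2611.
0.2611 ± 0.07536 → (0.18574, 0.33646).
The interval (0.18574, 0.33646) does not contain 0, so the difference is significant.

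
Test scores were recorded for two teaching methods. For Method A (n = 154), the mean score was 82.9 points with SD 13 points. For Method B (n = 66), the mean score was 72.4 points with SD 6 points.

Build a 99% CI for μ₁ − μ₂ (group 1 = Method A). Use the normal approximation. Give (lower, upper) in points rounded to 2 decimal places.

(7.20, 13.80)

SE₁ = s₁/√n₁ = 13/√154 = 1.0476; SE₂ = 6/√66 = 0.7385.
Independent samples, unequal variances: SE_diff = √(SE₁² + SE₂²) = √(1.09746576 + 0.54538225) = 1.2817.
z* = 2.576, so margin of error = 2.576 × 1.2817 = 3.3017.
Difference in means = 82.9 − 72.4 = 10.5000.
10.5000 ± 3.3017 → (7.20, 13.80).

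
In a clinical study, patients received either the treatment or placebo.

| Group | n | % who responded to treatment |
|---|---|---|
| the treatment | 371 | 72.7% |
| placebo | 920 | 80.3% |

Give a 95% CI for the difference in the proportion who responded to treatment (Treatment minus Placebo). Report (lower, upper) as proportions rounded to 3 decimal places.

(-0.128, -0.024)

The two standard errors are √(0.7270×0.2730/371) = 0.02313 and √(0.8030×0.1970/920) = 0.01311.
Because the samples are independent, SE_diff = √(0.02313² + 0.01311²) = 0.02659.
Using z* = 1.960 for 95%, ME = 1.960 × 0.02659 = 0.05212.
p̂₁ − p̂₂ = -0.0760; interval -0.0760 ± 0.05212 gives (-0.128, -0.024).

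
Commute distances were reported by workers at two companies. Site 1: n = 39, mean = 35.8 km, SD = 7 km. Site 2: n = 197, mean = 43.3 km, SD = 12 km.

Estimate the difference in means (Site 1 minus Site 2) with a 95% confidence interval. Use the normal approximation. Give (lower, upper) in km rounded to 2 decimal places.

Standard errors of each mean: 7/√39 = 1.1209 and 12/√197 = 0.8550.
SE(x̄₁ − x̄₂) = √(1.1209² + 0.8550²) = 1.4098 for independent samples with unequal variances.
With z* = 1.960, the margin is 1.960 × 1.4098 = 2.7632.
x̄₁ − x̄₂ = 35.8 − 43.3 = -7.5000; the interval is -7.5000 ± 2.7632 = (-10.26, -4.74).

(-10.26, -4.74)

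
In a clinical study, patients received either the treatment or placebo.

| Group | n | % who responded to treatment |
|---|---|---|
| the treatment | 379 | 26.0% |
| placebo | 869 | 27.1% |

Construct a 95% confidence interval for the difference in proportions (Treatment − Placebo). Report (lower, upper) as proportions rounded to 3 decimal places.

The two standard errors are √(0.2600×0.7400/379) = 0.02253 and √(0.2710×0.7290/869) = 0.01508.
Because the samples are independent, SE_diff = √(0.02253² + 0.01508²) = 0.02711.
Using z* = 1.960 for 95%, ME = 1.960 × 0.02711 = 0.05314.
p̂₁ − p̂₂ = -0.0110; interval -0.0110 ± 0.05314 gives (-0.064, 0.042).

(-0.064, 0.042)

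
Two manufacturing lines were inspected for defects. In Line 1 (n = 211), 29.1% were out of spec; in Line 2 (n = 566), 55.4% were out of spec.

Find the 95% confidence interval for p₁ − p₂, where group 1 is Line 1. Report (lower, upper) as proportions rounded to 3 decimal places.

(-0.337, -0.189)

SE₁ = √(p̂₁(1−p̂₁)/n₁) = √(0.2910·0.7090/211) = 0.03127; SE₂ = √(0.5540·0.4460/566) = 0.02089.
Independent samples: SE of the difference = √(SE₁² + SE₂²) = √(0.0009778129 + 0.0004363921) = 0.03761.
z* for 95% confidence is 1.960, so the margin of error is 1.960 × 0.03761 = 0.07372.
Point estimate p̂₁ − p̂₂ = 0.2910 − 0.5540 = -0.2630.
-0.2630 ± 0.07372 → (-0.337, -0.189).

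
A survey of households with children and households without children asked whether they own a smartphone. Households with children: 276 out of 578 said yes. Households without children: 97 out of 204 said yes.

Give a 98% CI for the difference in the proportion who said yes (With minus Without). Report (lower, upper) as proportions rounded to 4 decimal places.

(-0.0926, 0.0966)

Sample proportions: 276/578 = 0.4775, 97/204 = 0.4755.
Each SE is √(p̂(1−p̂)/n): √(0.4775·0.5225/578) = 0.02078 and √(0.4755·0.5245/204) = 0.03496.
SE(p̂₁ − p̂₂) = √(SE₁² + SE₂²) = √(0.0004318084 + 0.0012222016) = 0.04067, since the two samples are independent.
At 98% confidence z* = 2.326; margin = 2.326 × 0.04067 = 0.09460.
The difference is 0.4775 − 0.4755 = 0.0020, so the interval is 0.0020 ± 0.09460 = (-0.0926, 0.0966).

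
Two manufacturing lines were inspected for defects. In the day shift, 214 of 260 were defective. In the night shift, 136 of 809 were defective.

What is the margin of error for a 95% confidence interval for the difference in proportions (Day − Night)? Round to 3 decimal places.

0.053

First, p̂₁ = 214/260 = 0.8231; p̂₂ = 136/809 = 0.1681.
The two standard errors are √(0.8231×0.1769/260) = 0.02366 and √(0.1681×0.8319/809) = 0.01315.
Because the samples are independent, SE_diff = √(0.02366² + 0.01315²) = 0.02707.
Using z* = 1.960 for 95%, ME = 1.960 × 0.02707 = 0.05306.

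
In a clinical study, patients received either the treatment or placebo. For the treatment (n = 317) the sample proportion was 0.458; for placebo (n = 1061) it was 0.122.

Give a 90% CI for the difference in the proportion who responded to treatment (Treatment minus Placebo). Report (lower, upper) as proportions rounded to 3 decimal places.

(0.287, 0.385)

Each SE is √(p̂(1−p̂)/n): √(0.4580·0.5420/317) = 0.02798 and √(0.1220·0.8780/1061) = 0.01005.
SE(p̂₁ − p̂₂) = √(SE₁² + SE₂²) = √(0.0007828804 + 0.0001010025) = 0.02973, since the two samples are independent.
At 90% confidence z* = 1.645; margin = 1.645 × 0.02973 = 0.04891.
The difference is 0.4580 − 0.1220 = 0.3360, so the interval is 0.3360 ± 0.04891 = (0.287, 0.385).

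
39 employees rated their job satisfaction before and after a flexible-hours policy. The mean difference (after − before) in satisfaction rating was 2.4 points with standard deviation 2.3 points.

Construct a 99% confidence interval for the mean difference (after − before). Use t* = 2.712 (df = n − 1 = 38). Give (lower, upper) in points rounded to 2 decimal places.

(1.40, 3.40)

This is a matched-pairs design, so SE = s_d/√n = 2.3/√39 = 0.3683.
Margin = 2.712 × 0.3683 = 0.9988; the interval is 2.4 ± 0.9988 = (1.40, 3.40).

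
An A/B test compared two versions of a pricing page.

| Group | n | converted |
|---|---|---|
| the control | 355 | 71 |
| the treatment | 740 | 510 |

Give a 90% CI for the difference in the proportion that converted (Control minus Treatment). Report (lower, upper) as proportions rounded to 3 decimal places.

(-0.534, -0.444)

Sample proportions: 71/355 = 0.2000, 510/740 = 0.6892.
Each SE is √(p̂(1−p̂)/n): √(0.2000·0.8000/355) = 0.02123 and √(0.6892·0.3108/740) = 0.01701.
SE(p̂₁ − p̂₂) = √(SE₁² + SE₂²) = √(0.0004507129 + 0.0002893401) = 0.02720, since the two samples are independent.
At 90% confidence z* = 1.645; margin = 1.645 × 0.02720 = 0.04474.
The difference is 0.2000 − 0.6892 = -0.4892, so the interval is -0.4892 ± 0.04474 = (-0.534, -0.444).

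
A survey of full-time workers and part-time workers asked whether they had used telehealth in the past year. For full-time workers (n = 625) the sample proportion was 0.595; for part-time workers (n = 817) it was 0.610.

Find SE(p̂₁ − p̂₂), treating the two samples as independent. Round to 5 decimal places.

The two standard errors are √(0.5950×0.4050/625) = 0.01964 and √(0.6100×0.3900/817) = 0.01706.
Because the samples are independent, SE_diff = √(0.01964² + 0.01706²) = 0.02601.

0.02601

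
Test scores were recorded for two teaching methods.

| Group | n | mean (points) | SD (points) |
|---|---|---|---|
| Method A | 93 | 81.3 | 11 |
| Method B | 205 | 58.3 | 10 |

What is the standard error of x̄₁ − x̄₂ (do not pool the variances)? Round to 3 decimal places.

SE₁ = s₁/√n₁ = 11/√93 = 1.1406; SE₂ = 10/√205 = 0.6984.
Independent samples, unequal variances: SE_diff = √(SE₁² + SE₂²) = √(1.30096836 + 0.48776256) = 1.3374.

1.337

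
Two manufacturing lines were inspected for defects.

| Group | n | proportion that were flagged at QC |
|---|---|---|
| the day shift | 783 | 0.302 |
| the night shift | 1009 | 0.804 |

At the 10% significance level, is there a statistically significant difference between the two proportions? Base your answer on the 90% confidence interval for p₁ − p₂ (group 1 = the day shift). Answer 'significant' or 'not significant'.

significant

SE₁ = √(p̂₁(1−p̂₁)/n₁) = √(0.3020·0.6980/783) = 0.01641; SE₂ = √(0.8040·0.1960/1009) = 0.01250.
Independent samples: SE of the difference = √(SE₁² + SE₂²) = √(0.0002692881 + 0.00015625) = 0.02063.
z* for 90% confidence is 1.645, so the margin of error is 1.645 × 0.02063 = 0.03394.
Point estimate p̂₁ − p̂₂ = 0.3020 − 0.8040 = -0.5020.
-0.5020 ± 0.03394 → (-0.53594, -0.46806).
The interval (-0.53594, -0.46806) does not contain 0, so the difference is significant.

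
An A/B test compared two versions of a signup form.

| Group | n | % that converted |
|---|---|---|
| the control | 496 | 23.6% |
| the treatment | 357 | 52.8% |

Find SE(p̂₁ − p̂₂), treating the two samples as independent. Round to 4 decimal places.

0.0326

The two standard errors are √(0.2360×0.7640/496) = 0.01907 and √(0.5280×0.4720/357) = 0.02642.
Because the samples are independent, SE_diff = √(0.01907² + 0.02642²) = 0.03258.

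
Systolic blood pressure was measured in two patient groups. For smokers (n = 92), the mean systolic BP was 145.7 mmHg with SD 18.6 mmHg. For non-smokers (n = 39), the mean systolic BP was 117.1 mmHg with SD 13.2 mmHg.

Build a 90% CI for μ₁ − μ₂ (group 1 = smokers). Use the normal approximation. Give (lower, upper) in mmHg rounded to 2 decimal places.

SE₁ = s₁/√n₁ = 18.6/√92 = 1.9392; SE₂ = 13.2/√39 = 2.1137.
Independent samples, unequal variances: SE_diff = √(SE₁² + SE₂²) = √(3.76049664 + 4.46772769) = 2.8685.
z* = 1.645, so margin of error = 1.645 × 2.8685 = 4.7187.
Difference in means = 145.7 − 117.1 = 28.6000.
28.6000 ± 4.7187 → (23.88, 33.32).

(23.88, 33.32)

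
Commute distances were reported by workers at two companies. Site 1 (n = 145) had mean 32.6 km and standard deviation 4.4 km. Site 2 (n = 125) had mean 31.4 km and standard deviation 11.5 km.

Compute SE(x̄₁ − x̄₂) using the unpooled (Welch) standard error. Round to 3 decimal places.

1.092

Standard errors of each mean: 4.4/√145 = 0.3654 and 11.5/√125 = 1.0286.
SE(x̄₁ − x̄₂) = √(0.3654² + 1.0286²) = 1.0916 for independent samples with unequal variances.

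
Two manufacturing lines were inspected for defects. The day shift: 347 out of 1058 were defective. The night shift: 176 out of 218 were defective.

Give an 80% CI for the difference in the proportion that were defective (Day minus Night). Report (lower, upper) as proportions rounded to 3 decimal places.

(-0.518, -0.440)

p̂₁ = 347/1058 = 0.3280 and p̂₂ = 176/218 = 0.8073.
SE₁ = √(p̂₁(1−p̂₁)/n₁) = √(0.3280·0.6720/1058) = 0.01443; SE₂ = √(0.8073·0.1927/218) = 0.02671.
Independent samples: SE of the difference = √(SE₁² + SE₂²) = √(0.0002082249 + 0.0007134241) = 0.03036.
z* for 80% confidence is 1.282, so the margin of error is 1.282 × 0.03036 = 0.03892.
Point estimate p̂₁ − p̂₂ = 0.3280 − 0.8073 = -0.4793.
-0.4793 ± 0.03892 → (-0.518, -0.440).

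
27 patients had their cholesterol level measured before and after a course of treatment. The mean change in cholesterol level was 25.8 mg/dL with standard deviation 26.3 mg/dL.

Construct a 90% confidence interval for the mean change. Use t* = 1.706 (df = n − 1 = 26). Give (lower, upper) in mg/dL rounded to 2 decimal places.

Paired design: SE = s_d/√n = 26.3/√27 = 5.0614.
t* = 1.706; margin of error = 1.706 × 5.0614 = 8.6347.
25.8 ± 8.6347 → (17.17, 34.43).

(17.17, 34.43)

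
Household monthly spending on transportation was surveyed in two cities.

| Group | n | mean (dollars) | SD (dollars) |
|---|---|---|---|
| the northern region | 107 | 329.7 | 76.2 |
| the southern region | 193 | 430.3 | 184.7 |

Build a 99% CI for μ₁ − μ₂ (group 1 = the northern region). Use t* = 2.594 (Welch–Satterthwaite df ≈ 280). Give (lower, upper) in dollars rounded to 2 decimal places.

Standard errors of each mean: 76.2/√107 = 7.3665 and 184.7/√193 = 13.2950.
SE(x̄₁ − x̄₂) = √(7.3665² + 13.2950²) = 15.1994 for independent samples with unequal variances.
With t* = 2.594, the margin is 2.594 × 15.1994 = 39.4272.
x̄₁ − x̄₂ = 329.7 − 430.3 = -100.6000; the interval is -100.6000 ± 39.4272 = (-140.03, -61.17).

(-140.03, -61.17)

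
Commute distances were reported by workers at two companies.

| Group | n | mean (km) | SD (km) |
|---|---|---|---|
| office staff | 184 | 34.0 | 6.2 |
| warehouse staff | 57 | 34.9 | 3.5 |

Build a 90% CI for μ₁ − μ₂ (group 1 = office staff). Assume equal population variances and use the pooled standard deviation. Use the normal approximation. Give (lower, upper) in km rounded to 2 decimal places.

Pooled variance s_p² = [183·6.2² + 56·3.5²] / (184+57−2) = 32.3034, so s_p = 5.6836.
SE_diff = s_p·√(1/n₁ + 1/n₂) = 5.6836·√(1/184 + 1/57) = 0.8616.
z* = 1.645; margin = 1.645 × 0.8616 = 1.4173.
Difference = 34.0 − 34.9 = -0.9000.
-0.9000 ± 1.4173 → (-2.32, 0.52).

(-2.32, 0.52)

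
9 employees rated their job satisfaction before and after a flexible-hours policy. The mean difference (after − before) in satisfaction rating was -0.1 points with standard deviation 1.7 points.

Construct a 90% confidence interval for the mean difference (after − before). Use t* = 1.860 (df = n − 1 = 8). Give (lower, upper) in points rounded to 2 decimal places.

This is a matched-pairs design, so SE = s_d/√n = 1.7/√9 = 0.5667.
Margin = 1.860 × 0.5667 = 1.0541; the interval is -0.1 ± 1.0541 = (-1.15, 0.95).

(-1.15, 0.95)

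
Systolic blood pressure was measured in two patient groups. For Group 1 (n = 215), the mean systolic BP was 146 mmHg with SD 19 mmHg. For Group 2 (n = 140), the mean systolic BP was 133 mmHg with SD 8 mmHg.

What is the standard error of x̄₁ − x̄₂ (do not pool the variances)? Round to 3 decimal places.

SE₁ = s₁/√n₁ = 19/√215 = 1.2958; SE₂ = 8/√140 = 0.6761.
Independent samples, unequal variances: SE_diff = √(SE₁² + SE₂²) = √(1.67909764 + 0.45711121) = 1.4616.

1.462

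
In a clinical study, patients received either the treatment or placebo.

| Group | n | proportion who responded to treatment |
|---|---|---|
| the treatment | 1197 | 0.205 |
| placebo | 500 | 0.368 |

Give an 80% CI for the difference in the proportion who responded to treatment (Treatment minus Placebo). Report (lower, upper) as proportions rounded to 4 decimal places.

(-0.1944, -0.1316)

Each SE is √(p̂(1−p̂)/n): √(0.2050·0.7950/1197) = 0.01167 and √(0.3680·0.6320/500) = 0.02157.
SE(p̂₁ − p̂₂) = √(SE₁² + SE₂²) = √(0.0001361889 + 0.0004652649) = 0.02452, since the two samples are independent.
At 80% confidence z* = 1.282; margin = 1.282 × 0.02452 = 0.03143.
The difference is 0.2050 − 0.3680 = -0.1630, so the interval is -0.1630 ± 0.03143 = (-0.1944, -0.1316).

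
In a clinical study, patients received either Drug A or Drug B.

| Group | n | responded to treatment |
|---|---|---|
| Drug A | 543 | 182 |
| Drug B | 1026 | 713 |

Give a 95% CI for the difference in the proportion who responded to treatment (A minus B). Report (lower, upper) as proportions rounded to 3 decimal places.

(-0.408, -0.311)

Sample proportions: 182/543 = 0.3352, 713/1026 = 0.6949.
Each SE is √(p̂(1−p̂)/n): √(0.3352·0.6648/543) = 0.02026 and √(0.6949·0.3051/1026) = 0.01438.
SE(p̂₁ − p̂₂) = √(SE₁² + SE₂²) = √(0.0004104676 + 0.0002067844) = 0.02484, since the two samples are independent.
At 95% confidence z* = 1.960; margin = 1.960 × 0.02484 = 0.04869.
The difference is 0.3352 − 0.6949 = -0.3597, so the interval is -0.3597 ± 0.04869 = (-0.408, -0.311).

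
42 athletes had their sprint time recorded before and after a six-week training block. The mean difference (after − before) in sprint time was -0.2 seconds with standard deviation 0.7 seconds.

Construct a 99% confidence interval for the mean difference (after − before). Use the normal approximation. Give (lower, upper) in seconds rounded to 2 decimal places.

(-0.48, 0.08)

Paired design: SE = s_d/√n = 0.7/√42 = 0.1080.
z* = 2.576; margin of error = 2.576 × 0.1080 = 0.2782.
-0.2 ± 0.2782 → (-0.48, 0.08).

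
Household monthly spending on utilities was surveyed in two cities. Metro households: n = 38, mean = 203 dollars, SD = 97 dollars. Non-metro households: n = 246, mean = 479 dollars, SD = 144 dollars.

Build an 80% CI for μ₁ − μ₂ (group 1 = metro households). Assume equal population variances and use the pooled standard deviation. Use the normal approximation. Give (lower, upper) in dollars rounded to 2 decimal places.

(-307.00, -245.00)

Pooled variance s_p² = [37·97² + 245·144²] / (38+246−2) = 19249.8333, so s_p = 138.7438.
SE_diff = s_p·√(1/n₁ + 1/n₂) = 138.7438·√(1/38 + 1/246) = 24.1832.
z* = 1.282; margin = 1.282 × 24.1832 = 31.0029.
Difference = 203 − 479 = -276.0000.
-276.0000 ± 31.0029 → (-307.00, -245.00).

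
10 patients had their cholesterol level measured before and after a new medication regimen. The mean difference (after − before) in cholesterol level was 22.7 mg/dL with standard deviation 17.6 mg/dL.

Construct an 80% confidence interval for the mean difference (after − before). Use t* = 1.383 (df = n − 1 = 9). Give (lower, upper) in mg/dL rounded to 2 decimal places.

This is a matched-pairs design, so SE = s_d/√n = 17.6/√10 = 5.5656.
Margin = 1.383 × 5.5656 = 7.6972; the interval is 22.7 ± 7.6972 = (15.00, 30.40).

(15.00, 30.40)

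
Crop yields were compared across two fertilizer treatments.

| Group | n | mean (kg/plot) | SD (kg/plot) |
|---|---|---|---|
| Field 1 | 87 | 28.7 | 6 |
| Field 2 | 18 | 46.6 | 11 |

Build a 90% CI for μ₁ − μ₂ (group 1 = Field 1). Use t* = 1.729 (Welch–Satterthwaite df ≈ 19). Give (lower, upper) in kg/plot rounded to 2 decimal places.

Per-group SEs: s₁/√n₁ = 6/√87 = 0.6433, s₂/√n₂ = 11/√18 = 2.5927.
Unpooled SE of the difference: √(0.41383489 + 6.72209329) = 2.6713.
Margin of error = t* · SE = 1.729 × 2.6713 = 4.6187.
x̄₁ − x̄₂ = 28.7 − 46.6 = -17.9000.
CI: -17.9000 ± 4.6187 = (-22.52, -13.28).

(-22.52, -13.28)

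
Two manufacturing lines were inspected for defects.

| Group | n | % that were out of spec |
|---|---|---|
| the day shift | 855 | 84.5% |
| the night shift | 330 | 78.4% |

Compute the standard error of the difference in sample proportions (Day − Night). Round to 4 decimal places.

0.0258

Each SE is √(p̂(1−p̂)/n): √(0.8450·0.1550/855) = 0.01238 and √(0.7840·0.2160/330) = 0.02265.
SE(p̂₁ − p̂₂) = √(SE₁² + SE₂²) = √(0.0001532644 + 0.0005130225) = 0.02581, since the two samples are independent.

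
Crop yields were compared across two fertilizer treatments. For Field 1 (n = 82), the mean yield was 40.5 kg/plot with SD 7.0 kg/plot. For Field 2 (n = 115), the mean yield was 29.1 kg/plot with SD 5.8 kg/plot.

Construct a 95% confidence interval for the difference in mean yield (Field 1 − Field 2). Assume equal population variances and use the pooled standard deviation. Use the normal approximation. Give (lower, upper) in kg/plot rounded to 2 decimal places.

(9.61, 13.19)

s_p = √[((n₁−1)s₁² + (n₂−1)s₂²)/(n₁+n₂−2)] = √[(81·7.0² + 114·5.8²)/195] = 6.3262.
SE = 6.3262·√(1/82 + 1/115) = 0.9144.
With z* = 1.960, margin = 1.960 × 0.9144 = 1.7922.
x̄₁ − x̄₂ = 40.5 − 29.1 = 11.4000; interval 11.4000 ± 1.7922 = (9.61, 13.19).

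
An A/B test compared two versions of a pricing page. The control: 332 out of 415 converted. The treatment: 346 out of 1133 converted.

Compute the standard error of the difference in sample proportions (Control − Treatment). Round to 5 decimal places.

0.02393

First, p̂₁ = 332/415 = 0.8000; p̂₂ = 346/1133 = 0.3054.
The two standard errors are √(0.8000×0.2000/415) = 0.01964 and √(0.3054×0.6946/1133) = 0.01368.
Because the samples are independent, SE_diff = √(0.01964² + 0.01368²) = 0.02393.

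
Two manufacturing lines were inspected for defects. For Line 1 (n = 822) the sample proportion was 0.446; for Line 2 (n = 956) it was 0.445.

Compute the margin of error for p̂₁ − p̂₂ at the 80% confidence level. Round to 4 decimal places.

The two standard errors are √(0.4460×0.5540/822) = 0.01734 and √(0.4450×0.5550/956) = 0.01607.
Because the samples are independent, SE_diff = √(0.01734² + 0.01607²) = 0.02364.
Using z* = 1.282 for 80%, ME = 1.282 × 0.02364 = 0.03031.

0.0303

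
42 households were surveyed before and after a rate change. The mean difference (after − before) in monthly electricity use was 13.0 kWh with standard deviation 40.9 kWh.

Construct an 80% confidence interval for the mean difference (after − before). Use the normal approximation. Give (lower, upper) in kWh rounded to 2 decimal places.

(4.91, 21.09)

Paired design: SE = s_d/√n = 40.9/√42 = 6.3110.
z* = 1.282; margin of error = 1.282 × 6.3110 = 8.0907.
13.0 ± 8.0907 → (4.91, 21.09).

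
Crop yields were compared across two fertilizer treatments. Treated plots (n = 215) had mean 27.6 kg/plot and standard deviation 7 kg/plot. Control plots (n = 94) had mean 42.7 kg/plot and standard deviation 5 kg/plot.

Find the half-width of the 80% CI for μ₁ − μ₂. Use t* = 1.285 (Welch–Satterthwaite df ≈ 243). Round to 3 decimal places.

0.903

SE₁ = s₁/√n₁ = 7/√215 = 0.4774; SE₂ = 5/√94 = 0.5157.
Independent samples, unequal variances: SE_diff = √(SE₁² + SE₂²) = √(0.22791076 + 0.26594649) = 0.7027.
t* = 1.285, so margin of error = 1.285 × 0.7027 = 0.9030.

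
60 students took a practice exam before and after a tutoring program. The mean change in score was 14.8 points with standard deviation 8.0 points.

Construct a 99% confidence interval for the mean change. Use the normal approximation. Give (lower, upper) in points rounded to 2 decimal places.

(12.14, 17.46)

Paired design: SE = s_d/√n = 8.0/√60 = 1.0328.
z* = 2.576; margin of error = 2.576 × 1.0328 = 2.6605.
14.8 ± 2.6605 → (12.14, 17.46).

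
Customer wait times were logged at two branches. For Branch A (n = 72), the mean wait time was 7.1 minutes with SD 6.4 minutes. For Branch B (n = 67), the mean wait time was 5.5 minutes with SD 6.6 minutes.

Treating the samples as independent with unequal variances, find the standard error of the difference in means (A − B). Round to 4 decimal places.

Standard errors of each mean: 6.4/√72 = 0.7542 and 6.6/√67 = 0.8063.
SE(x̄₁ − x̄₂) = √(0.7542² + 0.8063²) = 1.1041 for independent samples with unequal variances.

1.1041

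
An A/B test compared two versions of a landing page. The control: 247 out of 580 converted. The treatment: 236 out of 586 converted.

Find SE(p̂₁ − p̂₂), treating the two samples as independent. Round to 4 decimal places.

Sample proportions: 247/580 = 0.4259, 236/586 = 0.4027.
Each SE is √(p̂(1−p̂)/n): √(0.4259·0.5741/580) = 0.02053 and √(0.4027·0.5973/586) = 0.02026.
SE(p̂₁ − p̂₂) = √(SE₁² + SE₂²) = √(0.0004214809 + 0.0004104676) = 0.02884, since the two samples are independent.

0.0288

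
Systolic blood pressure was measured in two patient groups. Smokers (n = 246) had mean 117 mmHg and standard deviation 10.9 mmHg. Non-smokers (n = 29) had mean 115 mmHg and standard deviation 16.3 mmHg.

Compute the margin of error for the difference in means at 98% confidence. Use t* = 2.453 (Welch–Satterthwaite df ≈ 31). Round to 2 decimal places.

Standard errors of each mean: 10.9/√246 = 0.6950 and 16.3/√29 = 3.0268.
SE(x̄₁ − x̄₂) = √(0.6950² + 3.0268²) = 3.1056 for independent samples with unequal variances.
With t* = 2.453, the margin is 2.453 × 3.1056 = 7.6180.

7.62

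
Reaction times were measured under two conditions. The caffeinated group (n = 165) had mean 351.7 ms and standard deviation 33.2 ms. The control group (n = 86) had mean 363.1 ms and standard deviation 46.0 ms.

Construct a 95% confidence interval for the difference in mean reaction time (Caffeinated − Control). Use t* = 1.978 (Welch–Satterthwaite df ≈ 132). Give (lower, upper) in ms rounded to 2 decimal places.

(-22.46, -0.34)

Per-group SEs: s₁/√n₁ = 33.2/√165 = 2.5846, s₂/√n₂ = 46.0/√86 = 4.9603.
Unpooled SE of the difference: √(6.68015716 + 24.60457609) = 5.5933.
Margin of error = t* · SE = 1.978 × 5.5933 = 11.0635.
x̄₁ − x̄₂ = 351.7 − 363.1 = -11.4000.
CI: -11.4000 ± 11.0635 = (-22.46, -0.34).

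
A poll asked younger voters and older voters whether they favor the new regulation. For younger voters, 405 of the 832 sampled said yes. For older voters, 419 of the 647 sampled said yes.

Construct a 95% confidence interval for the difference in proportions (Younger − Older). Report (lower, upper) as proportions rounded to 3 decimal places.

First, p̂₁ = 405/832 = 0.4868; p̂₂ = 419/647 = 0.6476.
The two standard errors are √(0.4868×0.5132/832) = 0.01733 and √(0.6476×0.3524/647) = 0.01878.
Because the samples are independent, SE_diff = √(0.01733² + 0.01878²) = 0.02555.
Using z* = 1.960 for 95%, ME = 1.960 × 0.02555 = 0.05008.
p̂₁ − p̂₂ = -0.1608; interval -0.1608 ± 0.05008 gives (-0.211, -0.111).

(-0.211, -0.111)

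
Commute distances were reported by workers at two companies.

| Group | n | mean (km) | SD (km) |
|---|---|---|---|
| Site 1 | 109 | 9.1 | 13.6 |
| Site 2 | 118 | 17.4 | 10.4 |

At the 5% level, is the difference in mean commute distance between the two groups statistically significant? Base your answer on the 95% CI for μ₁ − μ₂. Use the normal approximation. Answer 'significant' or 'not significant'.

Per-group SEs: s₁/√n₁ = 13.6/√109 = 1.3026, s₂/√n₂ = 10.4/√118 = 0.9574.
Unpooled SE of the difference: √(1.69676676 + 0.91661476) = 1.6166.
Margin of error = z* · SE = 1.960 × 1.6166 = 3.1685.
x̄₁ − x̄₂ = 9.1 − 17.4 = -8.3000.
CI: -8.3000 ± 3.1685 = (-11.4685, -5.1315).
The interval (-11.4685, -5.1315) does not contain 0, so the difference is significant.

significant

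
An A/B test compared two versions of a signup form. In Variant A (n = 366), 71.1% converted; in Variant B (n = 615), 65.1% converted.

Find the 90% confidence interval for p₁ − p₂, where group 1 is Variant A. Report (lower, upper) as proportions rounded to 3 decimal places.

(0.010, 0.110)

The two standard errors are √(0.7110×0.2890/366) = 0.02369 and √(0.6510×0.3490/615) = 0.01922.
Because the samples are independent, SE_diff = √(0.02369² + 0.01922²) = 0.03051.
Using z* = 1.645 for 90%, ME = 1.645 × 0.03051 = 0.05019.
p̂₁ − p̂₂ = 0.0600; interval 0.0600 ± 0.05019 gives (0.010, 0.110).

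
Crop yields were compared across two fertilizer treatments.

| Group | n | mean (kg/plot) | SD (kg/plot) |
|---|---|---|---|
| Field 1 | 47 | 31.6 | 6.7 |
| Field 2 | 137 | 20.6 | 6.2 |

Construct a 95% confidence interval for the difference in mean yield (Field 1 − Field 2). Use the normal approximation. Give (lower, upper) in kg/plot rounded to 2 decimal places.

(8.82, 13.18)

Standard errors of each mean: 6.7/√47 = 0.9773 and 6.2/√137 = 0.5297.
SE(x̄₁ − x̄₂) = √(0.9773² + 0.5297²) = 1.1116 for independent samples with unequal variances.
With z* = 1.960, the margin is 1.960 × 1.1116 = 2.1787.
x̄₁ − x̄₂ = 31.6 − 20.6 = 11.0000; the interval is 11.0000 ± 2.1787 = (8.82, 13.18).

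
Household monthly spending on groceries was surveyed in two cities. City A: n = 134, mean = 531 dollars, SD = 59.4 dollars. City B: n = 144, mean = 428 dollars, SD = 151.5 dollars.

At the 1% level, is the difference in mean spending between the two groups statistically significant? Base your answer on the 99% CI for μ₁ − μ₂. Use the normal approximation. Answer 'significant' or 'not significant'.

Per-group SEs: s₁/√n₁ = 59.4/√134 = 5.1314, s₂/√n₂ = 151.5/√144 = 12.6250.
Unpooled SE of the difference: √(26.33126596 + 159.390625) = 13.6280.
Margin of error = z* · SE = 2.576 × 13.6280 = 35.1057.
x̄₁ − x̄₂ = 531 − 428 = 103.0000.
CI: 103.0000 ± 35.1057 = (67.8943, 138.1057).
The interval (67.8943, 138.1057) does not contain 0, so the difference is significant.

significant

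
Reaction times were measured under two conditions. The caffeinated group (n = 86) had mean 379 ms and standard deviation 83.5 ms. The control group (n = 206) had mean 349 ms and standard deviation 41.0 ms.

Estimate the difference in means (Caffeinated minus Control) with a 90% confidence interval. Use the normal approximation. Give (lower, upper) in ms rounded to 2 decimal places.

(14.46, 45.54)

Per-group SEs: s₁/√n₁ = 83.5/√86 = 9.0040, s₂/√n₂ = 41.0/√206 = 2.8566.
Unpooled SE of the difference: √(81.072016 + 8.16016356) = 9.4463.
Margin of error = z* · SE = 1.645 × 9.4463 = 15.5392.
x̄₁ − x̄₂ = 379 − 349 = 30.0000.
CI: 30.0000 ± 15.5392 = (14.46, 45.54).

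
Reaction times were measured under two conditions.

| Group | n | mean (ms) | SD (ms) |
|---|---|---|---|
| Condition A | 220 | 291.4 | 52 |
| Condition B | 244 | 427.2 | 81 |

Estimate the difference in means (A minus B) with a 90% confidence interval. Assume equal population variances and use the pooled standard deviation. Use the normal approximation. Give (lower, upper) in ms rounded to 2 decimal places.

s_p = √[((n₁−1)s₁² + (n₂−1)s₂²)/(n₁+n₂−2)] = √[(219·52² + 243·81²)/462] = 68.7945.
SE = 68.7945·√(1/220 + 1/244) = 6.3960.
With z* = 1.645, margin = 1.645 × 6.3960 = 10.5214.
x̄₁ − x̄₂ = 291.4 − 427.2 = -135.8000; interval -135.8000 ± 10.5214 = (-146.32, -125.28).

(-146.32, -125.28)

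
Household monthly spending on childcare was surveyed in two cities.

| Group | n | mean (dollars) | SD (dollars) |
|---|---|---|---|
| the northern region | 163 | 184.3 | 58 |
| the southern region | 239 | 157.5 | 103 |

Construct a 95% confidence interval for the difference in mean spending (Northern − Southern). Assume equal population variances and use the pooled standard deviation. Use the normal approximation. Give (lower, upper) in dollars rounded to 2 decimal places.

s_p = √[((n₁−1)s₁² + (n₂−1)s₂²)/(n₁+n₂−2)] = √[(162·58² + 238·103²)/400] = 87.6058.
SE = 87.6058·√(1/163 + 1/239) = 8.8992.
With z* = 1.960, margin = 1.960 × 8.8992 = 17.4424.
x̄₁ − x̄₂ = 184.3 − 157.5 = 26.8000; interval 26.8000 ± 17.4424 = (9.36, 44.24).

(9.36, 44.24)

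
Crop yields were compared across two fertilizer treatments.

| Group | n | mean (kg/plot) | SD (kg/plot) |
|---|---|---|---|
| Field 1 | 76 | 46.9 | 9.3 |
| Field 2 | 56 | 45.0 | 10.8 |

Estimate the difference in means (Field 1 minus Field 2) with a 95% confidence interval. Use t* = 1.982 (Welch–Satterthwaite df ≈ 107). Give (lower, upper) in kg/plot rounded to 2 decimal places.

(-1.66, 5.46)

Standard errors of each mean: 9.3/√76 = 1.0668 and 10.8/√56 = 1.4432.
SE(x̄₁ − x̄₂) = √(1.0668² + 1.4432²) = 1.7947 for independent samples with unequal variances.
With t* = 1.982, the margin is 1.982 × 1.7947 = 3.5571.
x̄₁ − x̄₂ = 46.9 − 45.0 = 1.9000; the interval is 1.9000 ± 3.5571 = (-1.66, 5.46).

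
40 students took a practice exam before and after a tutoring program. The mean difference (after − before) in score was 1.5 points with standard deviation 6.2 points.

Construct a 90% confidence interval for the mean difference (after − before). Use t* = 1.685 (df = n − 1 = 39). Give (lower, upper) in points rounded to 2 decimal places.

(-0.15, 3.15)

This is a matched-pairs design, so SE = s_d/√n = 6.2/√40 = 0.9803.
Margin = 1.685 × 0.9803 = 1.6518; the interval is 1.5 ± 1.6518 = (-0.15, 3.15).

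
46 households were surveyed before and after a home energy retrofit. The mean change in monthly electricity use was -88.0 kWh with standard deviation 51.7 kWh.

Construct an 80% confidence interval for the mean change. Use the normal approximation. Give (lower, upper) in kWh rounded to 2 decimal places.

(-97.77, -78.23)

Paired design: SE = s_d/√n = 51.7/√46 = 7.6227.
z* = 1.282; margin of error = 1.282 × 7.6227 = 9.7723.
-88.0 ± 9.7723 → (-97.77, -78.23).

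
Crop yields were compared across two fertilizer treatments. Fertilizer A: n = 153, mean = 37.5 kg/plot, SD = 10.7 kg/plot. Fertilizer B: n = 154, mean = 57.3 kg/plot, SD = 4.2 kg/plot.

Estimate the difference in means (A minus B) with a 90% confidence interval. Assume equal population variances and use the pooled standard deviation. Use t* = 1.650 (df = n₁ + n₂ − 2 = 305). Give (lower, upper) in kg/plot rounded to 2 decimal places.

(-21.33, -18.27)

s_p = √[((n₁−1)s₁² + (n₂−1)s₂²)/(n₁+n₂−2)] = √[(152·10.7² + 153·4.2²)/305] = 8.1183.
SE = 8.1183·√(1/153 + 1/154) = 0.9267.
With t* = 1.650, margin = 1.650 × 0.9267 = 1.5291.
x̄₁ − x̄₂ = 37.5 − 57.3 = -19.8000; interval -19.8000 ± 1.5291 = (-21.33, -18.27).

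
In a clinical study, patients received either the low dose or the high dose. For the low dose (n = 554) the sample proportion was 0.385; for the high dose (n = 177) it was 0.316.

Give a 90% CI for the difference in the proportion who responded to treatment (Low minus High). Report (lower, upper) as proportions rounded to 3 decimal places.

(0.002, 0.136)

Each SE is √(p̂(1−p̂)/n): √(0.3850·0.6150/554) = 0.02067 and √(0.3160·0.6840/177) = 0.03494.
SE(p̂₁ − p̂₂) = √(SE₁² + SE₂²) = √(0.0004272489 + 0.0012208036) = 0.04060, since the two samples are independent.
At 90% confidence z* = 1.645; margin = 1.645 × 0.04060 = 0.06679.
The difference is 0.3850 − 0.3160 = 0.0690, so the interval is 0.0690 ± 0.06679 = (0.002, 0.136).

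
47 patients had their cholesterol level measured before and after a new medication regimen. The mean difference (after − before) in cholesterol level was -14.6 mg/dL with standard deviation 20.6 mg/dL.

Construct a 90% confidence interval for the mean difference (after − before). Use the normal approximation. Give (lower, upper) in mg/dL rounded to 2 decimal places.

(-19.54, -9.66)

This is a matched-pairs design, so SE = s_d/√n = 20.6/√47 = 3.0048.
Margin = 1.645 × 3.0048 = 4.9429; the interval is -14.6 ± 4.9429 = (-19.54, -9.66).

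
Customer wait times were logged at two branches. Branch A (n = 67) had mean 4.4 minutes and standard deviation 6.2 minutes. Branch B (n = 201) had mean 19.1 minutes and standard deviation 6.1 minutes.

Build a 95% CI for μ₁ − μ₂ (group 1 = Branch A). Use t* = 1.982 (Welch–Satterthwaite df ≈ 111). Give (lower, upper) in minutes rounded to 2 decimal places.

(-16.43, -12.97)

Per-group SEs: s₁/√n₁ = 6.2/√67 = 0.7575, s₂/√n₂ = 6.1/√201 = 0.4303.
Unpooled SE of the difference: √(0.57380625 + 0.18515809) = 0.8712.
Margin of error = t* · SE = 1.982 × 0.8712 = 1.7267.
x̄₁ − x̄₂ = 4.4 − 19.1 = -14.7000.
CI: -14.7000 ± 1.7267 = (-16.43, -12.97).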